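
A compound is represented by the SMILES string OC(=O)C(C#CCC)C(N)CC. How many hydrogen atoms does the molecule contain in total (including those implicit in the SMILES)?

15

Walk through each heavy atom and fill implicit hydrogens from standard valence (C 4, N 3, O 2, S 2, halogen 1):
  atom 1: O, bond orders sum to 1 (valence 2) → 1 H
  atom 2: C, bond orders sum to 4 (valence 4) → 0 H
  atom 3: O, bond orders sum to 2 (valence 2) → 0 H
  atom 4: C, bond orders sum to 3 (valence 4) → 1 H
  atom 5: C, bond orders sum to 4 (valence 4) → 0 H
  atom 6: C, bond orders sum to 4 (valence 4) → 0 H
  atom 7: C, bond orders sum to 2 (valence 4) → 2 H
  atom 8: C, bond orders sum to 1 (valence 4) → 3 H
  atom 9: C, bond orders sum to 3 (valence 4) → 1 H
  atom 10: N, bond orders sum to 1 (valence 3) → 2 H
  atom 11: C, bond orders sum to 2 (valence 4) → 2 H
  atom 12: C, bond orders sum to 1 (valence 4) → 3 H
Total hydrogens: 15.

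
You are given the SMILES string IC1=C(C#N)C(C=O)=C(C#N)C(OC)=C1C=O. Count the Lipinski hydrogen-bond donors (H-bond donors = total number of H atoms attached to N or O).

Donors: find every N or O and count the H atoms it carries.
  atom 5 (N): bond orders sum to 3 → 0 H
  atom 8 (O): bond orders sum to 2 → 0 H
  atom 11 (N): bond orders sum to 3 → 0 H
  atom 13 (O): bond orders sum to 2 → 0 H
  atom 17 (O): bond orders sum to 2 → 0 H
Lipinski HBD = 0.

0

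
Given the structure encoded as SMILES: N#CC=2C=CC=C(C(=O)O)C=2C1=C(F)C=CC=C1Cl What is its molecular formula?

Walk through each heavy atom and fill implicit hydrogens from standard valence (C 4, N 3, O 2, S 2, halogen 1):
  atom 1: N, bond orders sum to 3 (valence 3) → 0 H
  atom 2: C, bond orders sum to 4 (valence 4) → 0 H
  atom 3: C, bond orders sum to 4 (valence 4) → 0 H
  atom 4: C, bond orders sum to 3 (valence 4) → 1 H
  atom 5: C, bond orders sum to 3 (valence 4) → 1 H
  atom 6: C, bond orders sum to 3 (valence 4) → 1 H
  atom 7: C, bond orders sum to 4 (valence 4) → 0 H
  atom 8: C, bond orders sum to 4 (valence 4) → 0 H
  atom 9: O, bond orders sum to 2 (valence 2) → 0 H
  atom 10: O, bond orders sum to 1 (valence 2) → 1 H
  atom 11: C, bond orders sum to 4 (valence 4) → 0 H
  atom 12: C, bond orders sum to 4 (valence 4) → 0 H
  atom 13: C, bond orders sum to 4 (valence 4) → 0 H
  atom 14: F (halogen, monovalent) → 0 H
  atom 15: C, bond orders sum to 3 (valence 4) → 1 H
  atom 16: C, bond orders sum to 3 (valence 4) → 1 H
  atom 17: C, bond orders sum to 3 (valence 4) → 1 H
  atom 18: C, bond orders sum to 4 (valence 4) → 0 H
  atom 19: Cl (halogen, monovalent) → 0 H
Totals → C:14, H:7, Cl:1, F:1, N:1, O:2.

C14H7ClFNO2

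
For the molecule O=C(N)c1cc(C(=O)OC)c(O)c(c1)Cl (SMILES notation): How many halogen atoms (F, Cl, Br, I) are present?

Halogen atoms appear at heavy-atom position 15 (1×Cl).
Other groups present: 1 amide, 1 ester, 1 hydroxyl.
Halogen count: 1.

1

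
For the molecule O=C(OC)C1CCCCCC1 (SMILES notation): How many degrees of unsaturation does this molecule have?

Degree of unsaturation = (number of rings) + (number of π bonds).
Ring closures in the SMILES: 1.
π bonds: 1 double bond (each 1 DoU) → 1 DoU from unsaturation.
Total DoU = 1 + 1 = 2.

2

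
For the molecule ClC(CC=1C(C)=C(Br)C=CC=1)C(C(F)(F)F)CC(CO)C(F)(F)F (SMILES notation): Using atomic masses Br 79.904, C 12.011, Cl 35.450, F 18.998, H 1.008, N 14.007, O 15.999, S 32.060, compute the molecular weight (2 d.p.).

441.63 g/mol

First, the molecular formula is C15H16BrClF6O (counting implicit H from valence).
  Br: 1 × 79.904 = 79.904
  C: 15 × 12.011 = 180.165
  Cl: 1 × 35.450 = 35.450
  F: 6 × 18.998 = 113.988
  H: 16 × 1.008 = 16.128
  O: 1 × 15.999 = 15.999
Sum: 1×79.904 + 15×12.011 + 1×35.450 + 6×18.998 + 16×1.008 + 1×15.999 = 441.634 → 441.63 g/mol.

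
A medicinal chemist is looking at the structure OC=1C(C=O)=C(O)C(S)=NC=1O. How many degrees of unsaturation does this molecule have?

5

Degree of unsaturation = (number of rings) + (number of π bonds).
Ring closures in the SMILES: 1.
π bonds: 4 double bonds (each 1 DoU) → 4 DoU from unsaturation.
Total DoU = 1 + 4 = 5.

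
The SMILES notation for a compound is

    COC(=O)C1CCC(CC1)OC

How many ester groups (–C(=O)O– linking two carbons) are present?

The ester motif appears at heavy-atom position 3 in the SMILES.
Other groups present: 1 ether.
Ester count: 1.

1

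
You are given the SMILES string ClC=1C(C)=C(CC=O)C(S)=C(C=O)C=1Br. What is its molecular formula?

C10H8BrClO2S

Walk through each heavy atom and fill implicit hydrogens from standard valence (C 4, N 3, O 2, S 2, halogen 1):
  atom 1: Cl (halogen, monovalent) → 0 H
  atom 2: C, bond orders sum to 4 (valence 4) → 0 H
  atom 3: C, bond orders sum to 4 (valence 4) → 0 H
  atom 4: C, bond orders sum to 1 (valence 4) → 3 H
  atom 5: C, bond orders sum to 4 (valence 4) → 0 H
  atom 6: C, bond orders sum to 2 (valence 4) → 2 H
  atom 7: C, bond orders sum to 3 (valence 4) → 1 H
  atom 8: O, bond orders sum to 2 (valence 2) → 0 H
  atom 9: C, bond orders sum to 4 (valence 4) → 0 H
  atom 10: S, bond orders sum to 1 (valence 2) → 1 H
  atom 11: C, bond orders sum to 4 (valence 4) → 0 H
  atom 12: C, bond orders sum to 3 (valence 4) → 1 H
  atom 13: O, bond orders sum to 2 (valence 2) → 0 H
  atom 14: C, bond orders sum to 4 (valence 4) → 0 H
  atom 15: Br (halogen, monovalent) → 0 H
Totals → C:10, H:8, Br:1, Cl:1, O:2, S:1.
In Hill order: C10H8BrClO2S.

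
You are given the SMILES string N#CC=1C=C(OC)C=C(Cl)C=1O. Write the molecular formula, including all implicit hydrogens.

C8H6ClNO2

Walk through each heavy atom and fill implicit hydrogens from standard valence (C 4, N 3, O 2, S 2, halogen 1):
  atom 1: N, bond orders sum to 3 (valence 3) → 0 H
  atom 2: C, bond orders sum to 4 (valence 4) → 0 H
  atom 3: C, bond orders sum to 4 (valence 4) → 0 H
  atom 4: C, bond orders sum to 3 (valence 4) → 1 H
  atom 5: C, bond orders sum to 4 (valence 4) → 0 H
  atom 6: O, bond orders sum to 2 (valence 2) → 0 H
  atom 7: C, bond orders sum to 1 (valence 4) → 3 H
  atom 8: C, bond orders sum to 3 (valence 4) → 1 H
  atom 9: C, bond orders sum to 4 (valence 4) → 0 H
  atom 10: Cl (halogen, monovalent) → 0 H
  atom 11: C, bond orders sum to 4 (valence 4) → 0 H
  atom 12: O, bond orders sum to 1 (valence 2) → 1 H
Totals → C:8, H:6, Cl:1, N:1, O:2.
In Hill order: C8H6ClNO2.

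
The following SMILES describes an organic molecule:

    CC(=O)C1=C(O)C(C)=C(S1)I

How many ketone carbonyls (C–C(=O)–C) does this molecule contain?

The ketone motif appears at heavy-atom position 2 in the SMILES.
Other groups present: 1 hydroxyl.
Ketone count: 1.

1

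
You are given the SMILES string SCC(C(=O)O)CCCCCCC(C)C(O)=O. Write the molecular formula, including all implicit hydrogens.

C12H22O4S

Walk through each heavy atom and fill implicit hydrogens from standard valence (C 4, N 3, O 2, S 2, halogen 1):
  atom 1: S, bond orders sum to 1 (valence 2) → 1 H
  atom 2: C, bond orders sum to 2 (valence 4) → 2 H
  atom 3: C, bond orders sum to 3 (valence 4) → 1 H
  atom 4: C, bond orders sum to 4 (valence 4) → 0 H
  atom 5: O, bond orders sum to 2 (valence 2) → 0 H
  atom 6: O, bond orders sum to 1 (valence 2) → 1 H
  atom 7: C, bond orders sum to 2 (valence 4) → 2 H
  atom 8: C, bond orders sum to 2 (valence 4) → 2 H
  atom 9: C, bond orders sum to 2 (valence 4) → 2 H
  atom 10: C, bond orders sum to 2 (valence 4) → 2 H
  atom 11: C, bond orders sum to 2 (valence 4) → 2 H
  atom 12: C, bond orders sum to 2 (valence 4) → 2 H
  atom 13: C, bond orders sum to 3 (valence 4) → 1 H
  atom 14: C, bond orders sum to 1 (valence 4) → 3 H
  atom 15: C, bond orders sum to 4 (valence 4) → 0 H
  atom 16: O, bond orders sum to 1 (valence 2) → 1 H
  atom 17: O, bond orders sum to 2 (valence 2) → 0 H
Totals → C:12, H:22, O:4, S:1.
In Hill order: C12H22O4S.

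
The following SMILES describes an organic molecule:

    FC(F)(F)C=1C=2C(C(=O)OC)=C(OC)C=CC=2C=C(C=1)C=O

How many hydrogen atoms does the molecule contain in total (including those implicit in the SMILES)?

Walk through each heavy atom and fill implicit hydrogens from standard valence (C 4, N 3, O 2, S 2, halogen 1):
  atom 1: F (halogen, monovalent) → 0 H
  atom 2: C, bond orders sum to 4 (valence 4) → 0 H
  atom 3: F (halogen, monovalent) → 0 H
  atom 4: F (halogen, monovalent) → 0 H
  atom 5: C, bond orders sum to 4 (valence 4) → 0 H
  atom 6: C, bond orders sum to 4 (valence 4) → 0 H
  atom 7: C, bond orders sum to 4 (valence 4) → 0 H
  atom 8: C, bond orders sum to 4 (valence 4) → 0 H
  atom 9: O, bond orders sum to 2 (valence 2) → 0 H
  atom 10: O, bond orders sum to 2 (valence 2) → 0 H
  atom 11: C, bond orders sum to 1 (valence 4) → 3 H
  atom 12: C, bond orders sum to 4 (valence 4) → 0 H
  atom 13: O, bond orders sum to 2 (valence 2) → 0 H
  atom 14: C, bond orders sum to 1 (valence 4) → 3 H
  atom 15: C, bond orders sum to 3 (valence 4) → 1 H
  atom 16: C, bond orders sum to 3 (valence 4) → 1 H
  atom 17: C, bond orders sum to 4 (valence 4) → 0 H
  atom 18: C, bond orders sum to 3 (valence 4) → 1 H
  atom 19: C, bond orders sum to 4 (valence 4) → 0 H
  atom 20: C, bond orders sum to 3 (valence 4) → 1 H
  atom 21: C, bond orders sum to 3 (valence 4) → 1 H
  atom 22: O, bond orders sum to 2 (valence 2) → 0 H
Total hydrogens: 11.

11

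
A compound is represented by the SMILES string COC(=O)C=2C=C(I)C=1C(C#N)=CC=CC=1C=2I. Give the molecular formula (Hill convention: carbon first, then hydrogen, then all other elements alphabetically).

Walk through each heavy atom and fill implicit hydrogens from standard valence (C 4, N 3, O 2, S 2, halogen 1):
  atom 1: C, bond orders sum to 1 (valence 4) → 3 H
  atom 2: O, bond orders sum to 2 (valence 2) → 0 H
  atom 3: C, bond orders sum to 4 (valence 4) → 0 H
  atom 4: O, bond orders sum to 2 (valence 2) → 0 H
  atom 5: C, bond orders sum to 4 (valence 4) → 0 H
  atom 6: C, bond orders sum to 3 (valence 4) → 1 H
  atom 7: C, bond orders sum to 4 (valence 4) → 0 H
  atom 8: I (halogen, monovalent) → 0 H
  atom 9: C, bond orders sum to 4 (valence 4) → 0 H
  atom 10: C, bond orders sum to 4 (valence 4) → 0 H
  atom 11: C, bond orders sum to 4 (valence 4) → 0 H
  atom 12: N, bond orders sum to 3 (valence 3) → 0 H
  atom 13: C, bond orders sum to 3 (valence 4) → 1 H
  atom 14: C, bond orders sum to 3 (valence 4) → 1 H
  atom 15: C, bond orders sum to 3 (valence 4) → 1 H
  atom 16: C, bond orders sum to 4 (valence 4) → 0 H
  atom 17: C, bond orders sum to 4 (valence 4) → 0 H
  atom 18: I (halogen, monovalent) → 0 H
Totals → C:13, H:7, I:2, N:1, O:2.

C13H7I2NO2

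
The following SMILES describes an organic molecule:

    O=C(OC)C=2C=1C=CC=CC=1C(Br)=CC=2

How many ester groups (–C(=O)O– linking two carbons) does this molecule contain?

The ester motif appears at heavy-atom position 2 in the SMILES.
Ester count: 1.

1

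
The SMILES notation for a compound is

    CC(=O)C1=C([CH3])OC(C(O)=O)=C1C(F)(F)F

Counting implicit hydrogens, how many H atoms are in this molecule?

Walk through each heavy atom and fill implicit hydrogens from standard valence (C 4, N 3, O 2, S 2, halogen 1):
  atom 1: C, bond orders sum to 1 (valence 4) → 3 H
  atom 2: C, bond orders sum to 4 (valence 4) → 0 H
  atom 3: O, bond orders sum to 2 (valence 2) → 0 H
  atom 4: C, bond orders sum to 4 (valence 4) → 0 H
  atom 5: C, bond orders sum to 4 (valence 4) → 0 H
  atom 6: C with explicit H count 3
  atom 7: O, bond orders sum to 2 (valence 2) → 0 H
  atom 8: C, bond orders sum to 4 (valence 4) → 0 H
  atom 9: C, bond orders sum to 4 (valence 4) → 0 H
  atom 10: O, bond orders sum to 1 (valence 2) → 1 H
  atom 11: O, bond orders sum to 2 (valence 2) → 0 H
  atom 12: C, bond orders sum to 4 (valence 4) → 0 H
  atom 13: C, bond orders sum to 4 (valence 4) → 0 H
  atom 14: F (halogen, monovalent) → 0 H
  atom 15: F (halogen, monovalent) → 0 H
  atom 16: F (halogen, monovalent) → 0 H
Total hydrogens: 7.

7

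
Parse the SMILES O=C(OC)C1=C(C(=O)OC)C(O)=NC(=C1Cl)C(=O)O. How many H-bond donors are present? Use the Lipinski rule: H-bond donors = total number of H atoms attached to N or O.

2

Donors: find every N or O and count the H atoms it carries.
  atom 1 (O): bond orders sum to 2 → 0 H
  atom 3 (O): bond orders sum to 2 → 0 H
  atom 8 (O): bond orders sum to 2 → 0 H
  atom 9 (O): bond orders sum to 2 → 0 H
  atom 12 (O): bond orders sum to 1 → 1 H
  atom 13 (N): bond orders sum to 3 → 0 H
  atom 18 (O): bond orders sum to 2 → 0 H
  atom 19 (O): bond orders sum to 1 → 1 H
Lipinski HBD = 2.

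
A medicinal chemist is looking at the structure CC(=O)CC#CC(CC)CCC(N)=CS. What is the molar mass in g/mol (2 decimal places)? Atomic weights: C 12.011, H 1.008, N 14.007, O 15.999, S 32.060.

First, the molecular formula is C12H19NOS (counting implicit H from valence).
  C: 12 × 12.011 = 144.132
  H: 19 × 1.008 = 19.152
  N: 1 × 14.007 = 14.007
  O: 1 × 15.999 = 15.999
  S: 1 × 32.060 = 32.060
Sum: 12×12.011 + 19×1.008 + 1×14.007 + 1×15.999 + 1×32.060 = 225.350 → 225.35 g/mol.

225.35 g/mol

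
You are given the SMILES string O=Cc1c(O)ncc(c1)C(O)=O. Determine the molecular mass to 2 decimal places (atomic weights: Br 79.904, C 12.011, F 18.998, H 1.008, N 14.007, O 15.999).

First, the molecular formula is C7H5NO4 (counting implicit H from valence).
  C: 7 × 12.011 = 84.077
  H: 5 × 1.008 = 5.040
  N: 1 × 14.007 = 14.007
  O: 4 × 15.999 = 63.996
Sum: 7×12.011 + 5×1.008 + 1×14.007 + 4×15.999 = 167.120 → 167.12 g/mol.

167.12 g/mol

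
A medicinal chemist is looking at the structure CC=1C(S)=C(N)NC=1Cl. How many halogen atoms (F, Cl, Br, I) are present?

Halogen atoms appear at heavy-atom position 9 (1×Cl).
Other groups present: 1 primary amine, 1 thiol.
Halogen count: 1.

1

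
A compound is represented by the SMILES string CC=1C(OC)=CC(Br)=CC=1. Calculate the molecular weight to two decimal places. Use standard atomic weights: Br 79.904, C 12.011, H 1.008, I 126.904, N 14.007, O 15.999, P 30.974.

First, the molecular formula is C8H9BrO (counting implicit H from valence).
  Br: 1 × 79.904 = 79.904
  C: 8 × 12.011 = 96.088
  H: 9 × 1.008 = 9.072
  O: 1 × 15.999 = 15.999
Sum: 1×79.904 + 8×12.011 + 9×1.008 + 1×15.999 = 201.063 → 201.06 g/mol.

201.06 g/mol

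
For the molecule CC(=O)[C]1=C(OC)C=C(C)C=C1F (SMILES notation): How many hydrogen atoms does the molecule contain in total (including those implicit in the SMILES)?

Walk through each heavy atom and fill implicit hydrogens from standard valence (C 4, N 3, O 2, S 2, halogen 1):
  atom 1: C, bond orders sum to 1 (valence 4) → 3 H
  atom 2: C, bond orders sum to 4 (valence 4) → 0 H
  atom 3: O, bond orders sum to 2 (valence 2) → 0 H
  atom 4: C with explicit H count 0
  atom 5: C, bond orders sum to 4 (valence 4) → 0 H
  atom 6: O, bond orders sum to 2 (valence 2) → 0 H
  atom 7: C, bond orders sum to 1 (valence 4) → 3 H
  atom 8: C, bond orders sum to 3 (valence 4) → 1 H
  atom 9: C, bond orders sum to 4 (valence 4) → 0 H
  atom 10: C, bond orders sum to 1 (valence 4) → 3 H
  atom 11: C, bond orders sum to 3 (valence 4) → 1 H
  atom 12: C, bond orders sum to 4 (valence 4) → 0 H
  atom 13: F (halogen, monovalent) → 0 H
Total hydrogens: 11.

11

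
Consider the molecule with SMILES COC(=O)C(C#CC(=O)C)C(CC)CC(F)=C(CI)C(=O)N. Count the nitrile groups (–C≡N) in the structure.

Scan the SMILES for the nitrile motif — none present.
Groups that are present: 1 alkene, 1 alkyne, 1 amide, 1 ester, 1 ketone.

0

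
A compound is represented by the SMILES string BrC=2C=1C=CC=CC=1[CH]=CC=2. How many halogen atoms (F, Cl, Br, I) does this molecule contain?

1

Halogen atoms appear at heavy-atom position 1 (1×Br).
Halogen count: 1.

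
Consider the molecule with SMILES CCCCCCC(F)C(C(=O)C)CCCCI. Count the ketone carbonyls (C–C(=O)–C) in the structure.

The ketone motif appears at heavy-atom position 10 in the SMILES.
Ketone count: 1.

1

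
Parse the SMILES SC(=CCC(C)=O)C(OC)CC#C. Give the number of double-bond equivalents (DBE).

Molecular formula: C10H14O2S.
DoU = (2C + 2 + N − H − X) / 2, where X is the halogen count and O/S are ignored.
    = (2·10 + 2 + 0 − 14 − 0) / 2 = 8 / 2 = 4.

4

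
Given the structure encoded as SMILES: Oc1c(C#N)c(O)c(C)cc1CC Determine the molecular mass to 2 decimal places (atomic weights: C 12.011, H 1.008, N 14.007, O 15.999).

177.20 g/mol

First, the molecular formula is C10H11NO2 (counting implicit H from valence).
  C: 10 × 12.011 = 120.110
  H: 11 × 1.008 = 11.088
  N: 1 × 14.007 = 14.007
  O: 2 × 15.999 = 31.998
Sum: 10×12.011 + 11×1.008 + 1×14.007 + 2×15.999 = 177.203 → 177.20 g/mol.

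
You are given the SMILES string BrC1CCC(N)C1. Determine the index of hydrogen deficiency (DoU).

1

Degree of unsaturation = (number of rings) + (number of π bonds).
Ring closures in the SMILES: 1.
π bonds: none → 0 DoU from unsaturation.
Total DoU = 1 + 0 = 1.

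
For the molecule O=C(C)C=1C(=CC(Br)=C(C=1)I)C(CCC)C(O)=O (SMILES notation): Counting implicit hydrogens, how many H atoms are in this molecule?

Walk through each heavy atom and fill implicit hydrogens from standard valence (C 4, N 3, O 2, S 2, halogen 1):
  atom 1: O, bond orders sum to 2 (valence 2) → 0 H
  atom 2: C, bond orders sum to 4 (valence 4) → 0 H
  atom 3: C, bond orders sum to 1 (valence 4) → 3 H
  atom 4: C, bond orders sum to 4 (valence 4) → 0 H
  atom 5: C, bond orders sum to 4 (valence 4) → 0 H
  atom 6: C, bond orders sum to 3 (valence 4) → 1 H
  atom 7: C, bond orders sum to 4 (valence 4) → 0 H
  atom 8: Br (halogen, monovalent) → 0 H
  atom 9: C, bond orders sum to 4 (valence 4) → 0 H
  atom 10: C, bond orders sum to 3 (valence 4) → 1 H
  atom 11: I (halogen, monovalent) → 0 H
  atom 12: C, bond orders sum to 3 (valence 4) → 1 H
  atom 13: C, bond orders sum to 2 (valence 4) → 2 H
  atom 14: C, bond orders sum to 2 (valence 4) → 2 H
  atom 15: C, bond orders sum to 1 (valence 4) → 3 H
  atom 16: C, bond orders sum to 4 (valence 4) → 0 H
  atom 17: O, bond orders sum to 1 (valence 2) → 1 H
  atom 18: O, bond orders sum to 2 (valence 2) → 0 H
Total hydrogens: 14.

14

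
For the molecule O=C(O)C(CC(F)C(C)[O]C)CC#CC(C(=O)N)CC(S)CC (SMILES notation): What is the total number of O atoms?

4

Scan the SMILES for O atoms (remember two-letter symbols like Cl and Br are single atoms).
Oxygen count: 4.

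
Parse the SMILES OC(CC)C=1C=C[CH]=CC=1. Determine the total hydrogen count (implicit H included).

12

Walk through each heavy atom and fill implicit hydrogens from standard valence (C 4, N 3, O 2, S 2, halogen 1):
  atom 1: O, bond orders sum to 1 (valence 2) → 1 H
  atom 2: C, bond orders sum to 3 (valence 4) → 1 H
  atom 3: C, bond orders sum to 2 (valence 4) → 2 H
  atom 4: C, bond orders sum to 1 (valence 4) → 3 H
  atom 5: C, bond orders sum to 4 (valence 4) → 0 H
  atom 6: C, bond orders sum to 3 (valence 4) → 1 H
  atom 7: C, bond orders sum to 3 (valence 4) → 1 H
  atom 8: C with explicit H count 1
  atom 9: C, bond orders sum to 3 (valence 4) → 1 H
  atom 10: C, bond orders sum to 3 (valence 4) → 1 H
Total hydrogens: 12.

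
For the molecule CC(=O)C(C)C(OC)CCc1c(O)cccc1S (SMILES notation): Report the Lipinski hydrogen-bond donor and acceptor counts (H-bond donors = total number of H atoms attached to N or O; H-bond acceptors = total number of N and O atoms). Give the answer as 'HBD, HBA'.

1, 3

Donors: find every N or O and count the H atoms it carries.
  atom 3 (O): bond orders sum to 2 → 0 H
  atom 7 (O): bond orders sum to 2 → 0 H
  atom 13 (O): bond orders sum to 1 → 1 H
Lipinski HBD = 1.
Acceptors: N atoms = 0, O atoms = 3 → HBA = 3.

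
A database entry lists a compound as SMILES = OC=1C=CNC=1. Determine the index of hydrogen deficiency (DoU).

Molecular formula: C4H5NO.
DoU = (2C + 2 + N − H − X) / 2, where X is the halogen count and O/S are ignored.
    = (2·4 + 2 + 1 − 5 − 0) / 2 = 6 / 2 = 3.

3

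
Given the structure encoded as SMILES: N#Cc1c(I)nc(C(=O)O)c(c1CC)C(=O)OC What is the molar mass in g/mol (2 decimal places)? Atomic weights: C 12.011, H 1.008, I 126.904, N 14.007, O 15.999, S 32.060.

First, the molecular formula is C11H9IN2O4 (counting implicit H from valence).
  C: 11 × 12.011 = 132.121
  H: 9 × 1.008 = 9.072
  I: 1 × 126.904 = 126.904
  N: 2 × 14.007 = 28.014
  O: 4 × 15.999 = 63.996
Sum: 11×12.011 + 9×1.008 + 1×126.904 + 2×14.007 + 4×15.999 = 360.107 → 360.11 g/mol.

360.11 g/mol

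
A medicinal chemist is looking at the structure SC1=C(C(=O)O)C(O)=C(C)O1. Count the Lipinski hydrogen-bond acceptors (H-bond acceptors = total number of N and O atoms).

N atoms: 0; O atoms: 4.
Lipinski HBA = 0 + 4 = 4.

4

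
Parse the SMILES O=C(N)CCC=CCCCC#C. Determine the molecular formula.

Walk through each heavy atom and fill implicit hydrogens from standard valence (C 4, N 3, O 2, S 2, halogen 1):
  atom 1: O, bond orders sum to 2 (valence 2) → 0 H
  atom 2: C, bond orders sum to 4 (valence 4) → 0 H
  atom 3: N, bond orders sum to 1 (valence 3) → 2 H
  atom 4: C, bond orders sum to 2 (valence 4) → 2 H
  atom 5: C, bond orders sum to 2 (valence 4) → 2 H
  atom 6: C, bond orders sum to 3 (valence 4) → 1 H
  atom 7: C, bond orders sum to 3 (valence 4) → 1 H
  atom 8: C, bond orders sum to 2 (valence 4) → 2 H
  atom 9: C, bond orders sum to 2 (valence 4) → 2 H
  atom 10: C, bond orders sum to 2 (valence 4) → 2 H
  atom 11: C, bond orders sum to 4 (valence 4) → 0 H
  atom 12: C, bond orders sum to 3 (valence 4) → 1 H
Totals → C:10, H:15, N:1, O:1.
In Hill order: C10H15NO.

C10H15NO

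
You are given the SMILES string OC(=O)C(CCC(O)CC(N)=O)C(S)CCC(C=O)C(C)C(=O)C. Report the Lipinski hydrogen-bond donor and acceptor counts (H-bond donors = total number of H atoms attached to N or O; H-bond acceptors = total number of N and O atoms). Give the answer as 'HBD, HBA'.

Donors: find every N or O and count the H atoms it carries.
  atom 1 (O): bond orders sum to 1 → 1 H
  atom 3 (O): bond orders sum to 2 → 0 H
  atom 8 (O): bond orders sum to 1 → 1 H
  atom 11 (N): bond orders sum to 1 → 2 H
  atom 12 (O): bond orders sum to 2 → 0 H
  atom 19 (O): bond orders sum to 2 → 0 H
  atom 23 (O): bond orders sum to 2 → 0 H
Lipinski HBD = 4.
Acceptors: N atoms = 1, O atoms = 6 → HBA = 7.

4, 7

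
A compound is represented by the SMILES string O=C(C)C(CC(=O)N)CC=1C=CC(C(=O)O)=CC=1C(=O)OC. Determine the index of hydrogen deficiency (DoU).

8

Molecular formula: C15H17NO6.
DoU = (2C + 2 + N − H − X) / 2, where X is the halogen count and O/S are ignored.
    = (2·15 + 2 + 1 − 17 − 0) / 2 = 16 / 2 = 8.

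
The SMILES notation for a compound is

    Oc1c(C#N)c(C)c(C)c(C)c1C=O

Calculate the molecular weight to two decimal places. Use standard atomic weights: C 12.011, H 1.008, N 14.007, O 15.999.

189.21 g/mol

First, the molecular formula is C11H11NO2 (counting implicit H from valence).
  C: 11 × 12.011 = 132.121
  H: 11 × 1.008 = 11.088
  N: 1 × 14.007 = 14.007
  O: 2 × 15.999 = 31.998
Sum: 11×12.011 + 11×1.008 + 1×14.007 + 2×15.999 = 189.214 → 189.21 g/mol.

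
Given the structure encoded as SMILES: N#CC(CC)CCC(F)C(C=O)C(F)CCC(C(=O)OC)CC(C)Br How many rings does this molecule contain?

In SMILES, each pair of matching ring-closure digits denotes one ring-closing bond; the number of such bonds equals the number of independent rings.
Ring-closure bonds here: 0.

0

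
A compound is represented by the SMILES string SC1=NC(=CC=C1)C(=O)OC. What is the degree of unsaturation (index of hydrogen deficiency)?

5

Molecular formula: C7H7NO2S.
DoU = (2C + 2 + N − H − X) / 2, where X is the halogen count and O/S are ignored.
    = (2·7 + 2 + 1 − 7 − 0) / 2 = 10 / 2 = 5.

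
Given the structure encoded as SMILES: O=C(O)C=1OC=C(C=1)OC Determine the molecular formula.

C6H6O4

Walk through each heavy atom and fill implicit hydrogens from standard valence (C 4, N 3, O 2, S 2, halogen 1):
  atom 1: O, bond orders sum to 2 (valence 2) → 0 H
  atom 2: C, bond orders sum to 4 (valence 4) → 0 H
  atom 3: O, bond orders sum to 1 (valence 2) → 1 H
  atom 4: C, bond orders sum to 4 (valence 4) → 0 H
  atom 5: O, bond orders sum to 2 (valence 2) → 0 H
  atom 6: C, bond orders sum to 3 (valence 4) → 1 H
  atom 7: C, bond orders sum to 4 (valence 4) → 0 H
  atom 8: C, bond orders sum to 3 (valence 4) → 1 H
  atom 9: O, bond orders sum to 2 (valence 2) → 0 H
  atom 10: C, bond orders sum to 1 (valence 4) → 3 H
Totals → C:6, H:6, O:4.
In Hill order: C6H6O4.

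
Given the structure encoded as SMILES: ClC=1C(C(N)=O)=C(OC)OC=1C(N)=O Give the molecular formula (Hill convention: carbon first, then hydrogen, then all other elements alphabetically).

Walk through each heavy atom and fill implicit hydrogens from standard valence (C 4, N 3, O 2, S 2, halogen 1):
  atom 1: Cl (halogen, monovalent) → 0 H
  atom 2: C, bond orders sum to 4 (valence 4) → 0 H
  atom 3: C, bond orders sum to 4 (valence 4) → 0 H
  atom 4: C, bond orders sum to 4 (valence 4) → 0 H
  atom 5: N, bond orders sum to 1 (valence 3) → 2 H
  atom 6: O, bond orders sum to 2 (valence 2) → 0 H
  atom 7: C, bond orders sum to 4 (valence 4) → 0 H
  atom 8: O, bond orders sum to 2 (valence 2) → 0 H
  atom 9: C, bond orders sum to 1 (valence 4) → 3 H
  atom 10: O, bond orders sum to 2 (valence 2) → 0 H
  atom 11: C, bond orders sum to 4 (valence 4) → 0 H
  atom 12: C, bond orders sum to 4 (valence 4) → 0 H
  atom 13: N, bond orders sum to 1 (valence 3) → 2 H
  atom 14: O, bond orders sum to 2 (valence 2) → 0 H
Totals → C:7, H:7, Cl:1, N:2, O:4.
In Hill order: C7H7ClN2O4.

C7H7ClN2O4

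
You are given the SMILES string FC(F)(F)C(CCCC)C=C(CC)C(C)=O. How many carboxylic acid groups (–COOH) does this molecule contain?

0

Scan the SMILES for the carboxylic acid motif — none present.
Groups that are present: 1 alkene, 1 ketone.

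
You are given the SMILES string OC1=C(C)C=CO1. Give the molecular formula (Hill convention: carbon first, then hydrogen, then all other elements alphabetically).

C5H6O2

Walk through each heavy atom and fill implicit hydrogens from standard valence (C 4, N 3, O 2, S 2, halogen 1):
  atom 1: O, bond orders sum to 1 (valence 2) → 1 H
  atom 2: C, bond orders sum to 4 (valence 4) → 0 H
  atom 3: C, bond orders sum to 4 (valence 4) → 0 H
  atom 4: C, bond orders sum to 1 (valence 4) → 3 H
  atom 5: C, bond orders sum to 3 (valence 4) → 1 H
  atom 6: C, bond orders sum to 3 (valence 4) → 1 H
  atom 7: O, bond orders sum to 2 (valence 2) → 0 H
Totals → C:5, H:6, O:2.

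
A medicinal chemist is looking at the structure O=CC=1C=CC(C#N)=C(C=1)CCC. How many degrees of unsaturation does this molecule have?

7

Molecular formula: C11H11NO.
DoU = (2C + 2 + N − H − X) / 2, where X is the halogen count and O/S are ignored.
    = (2·11 + 2 + 1 − 11 − 0) / 2 = 14 / 2 = 7.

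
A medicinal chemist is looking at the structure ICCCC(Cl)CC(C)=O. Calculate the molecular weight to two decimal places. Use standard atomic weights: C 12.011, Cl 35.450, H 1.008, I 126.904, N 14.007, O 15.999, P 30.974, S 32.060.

274.53 g/mol

First, the molecular formula is C7H12ClIO (counting implicit H from valence).
  C: 7 × 12.011 = 84.077
  Cl: 1 × 35.450 = 35.450
  H: 12 × 1.008 = 12.096
  I: 1 × 126.904 = 126.904
  O: 1 × 15.999 = 15.999
Sum: 7×12.011 + 1×35.450 + 12×1.008 + 1×126.904 + 1×15.999 = 274.526 → 274.53 g/mol.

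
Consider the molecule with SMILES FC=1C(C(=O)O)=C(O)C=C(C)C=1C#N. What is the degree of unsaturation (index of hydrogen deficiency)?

7

Degree of unsaturation = (number of rings) + (number of π bonds).
Ring closures in the SMILES: 1.
π bonds: 4 double bonds (each 1 DoU), 1 triple bond (each 2 DoU) → 6 DoU from unsaturation.
Total DoU = 1 + 6 = 7.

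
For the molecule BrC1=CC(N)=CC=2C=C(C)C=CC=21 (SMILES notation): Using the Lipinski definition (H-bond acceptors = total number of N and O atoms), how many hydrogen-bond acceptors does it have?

1

N atoms: 1; O atoms: 0.
Lipinski HBA = 1 + 0 = 1.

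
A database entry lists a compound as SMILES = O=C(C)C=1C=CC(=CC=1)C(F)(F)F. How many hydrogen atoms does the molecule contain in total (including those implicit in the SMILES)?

Walk through each heavy atom and fill implicit hydrogens from standard valence (C 4, N 3, O 2, S 2, halogen 1):
  atom 1: O, bond orders sum to 2 (valence 2) → 0 H
  atom 2: C, bond orders sum to 4 (valence 4) → 0 H
  atom 3: C, bond orders sum to 1 (valence 4) → 3 H
  atom 4: C, bond orders sum to 4 (valence 4) → 0 H
  atom 5: C, bond orders sum to 3 (valence 4) → 1 H
  atom 6: C, bond orders sum to 3 (valence 4) → 1 H
  atom 7: C, bond orders sum to 4 (valence 4) → 0 H
  atom 8: C, bond orders sum to 3 (valence 4) → 1 H
  atom 9: C, bond orders sum to 3 (valence 4) → 1 H
  atom 10: C, bond orders sum to 4 (valence 4) → 0 H
  atom 11: F (halogen, monovalent) → 0 H
  atom 12: F (halogen, monovalent) → 0 H
  atom 13: F (halogen, monovalent) → 0 H
Total hydrogens: 7.

7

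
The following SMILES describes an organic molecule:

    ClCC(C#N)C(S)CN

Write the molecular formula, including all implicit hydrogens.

C5H9ClN2S

Walk through each heavy atom and fill implicit hydrogens from standard valence (C 4, N 3, O 2, S 2, halogen 1):
  atom 1: Cl (halogen, monovalent) → 0 H
  atom 2: C, bond orders sum to 2 (valence 4) → 2 H
  atom 3: C, bond orders sum to 3 (valence 4) → 1 H
  atom 4: C, bond orders sum to 4 (valence 4) → 0 H
  atom 5: N, bond orders sum to 3 (valence 3) → 0 H
  atom 6: C, bond orders sum to 3 (valence 4) → 1 H
  atom 7: S, bond orders sum to 1 (valence 2) → 1 H
  atom 8: C, bond orders sum to 2 (valence 4) → 2 H
  atom 9: N, bond orders sum to 1 (valence 3) → 2 H
Totals → C:5, H:9, Cl:1, N:2, S:1.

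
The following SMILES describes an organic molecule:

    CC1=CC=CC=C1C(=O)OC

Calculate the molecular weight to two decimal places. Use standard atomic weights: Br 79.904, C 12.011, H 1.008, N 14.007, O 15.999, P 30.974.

First, the molecular formula is C9H10O2 (counting implicit H from valence).
  C: 9 × 12.011 = 108.099
  H: 10 × 1.008 = 10.080
  O: 2 × 15.999 = 31.998
Sum: 9×12.011 + 10×1.008 + 2×15.999 = 150.177 → 150.18 g/mol.

150.18 g/mol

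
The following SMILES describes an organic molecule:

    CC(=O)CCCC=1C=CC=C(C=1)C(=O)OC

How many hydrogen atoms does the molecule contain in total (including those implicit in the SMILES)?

Walk through each heavy atom and fill implicit hydrogens from standard valence (C 4, N 3, O 2, S 2, halogen 1):
  atom 1: C, bond orders sum to 1 (valence 4) → 3 H
  atom 2: C, bond orders sum to 4 (valence 4) → 0 H
  atom 3: O, bond orders sum to 2 (valence 2) → 0 H
  atom 4: C, bond orders sum to 2 (valence 4) → 2 H
  atom 5: C, bond orders sum to 2 (valence 4) → 2 H
  atom 6: C, bond orders sum to 2 (valence 4) → 2 H
  atom 7: C, bond orders sum to 4 (valence 4) → 0 H
  atom 8: C, bond orders sum to 3 (valence 4) → 1 H
  atom 9: C, bond orders sum to 3 (valence 4) → 1 H
  atom 10: C, bond orders sum to 3 (valence 4) → 1 H
  atom 11: C, bond orders sum to 4 (valence 4) → 0 H
  atom 12: C, bond orders sum to 3 (valence 4) → 1 H
  atom 13: C, bond orders sum to 4 (valence 4) → 0 H
  atom 14: O, bond orders sum to 2 (valence 2) → 0 H
  atom 15: O, bond orders sum to 2 (valence 2) → 0 H
  atom 16: C, bond orders sum to 1 (valence 4) → 3 H
Total hydrogens: 16.

16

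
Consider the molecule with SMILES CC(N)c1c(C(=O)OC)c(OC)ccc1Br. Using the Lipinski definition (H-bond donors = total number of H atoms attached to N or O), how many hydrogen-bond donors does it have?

2

Donors: find every N or O and count the H atoms it carries.
  atom 3 (N): bond orders sum to 1 → 2 H
  atom 7 (O): bond orders sum to 2 → 0 H
  atom 8 (O): bond orders sum to 2 → 0 H
  atom 11 (O): bond orders sum to 2 → 0 H
Lipinski HBD = 2.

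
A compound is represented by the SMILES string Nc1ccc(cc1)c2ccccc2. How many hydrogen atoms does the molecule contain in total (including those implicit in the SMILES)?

Walk through each heavy atom and fill implicit hydrogens from standard valence (C 4, N 3, O 2, S 2, halogen 1); for lowercase aromatic atoms, an aromatic c carries 1 H when it has two neighbours and 0 H with three, and aromatic n carries 0 H:
  atom 1: N, bond orders sum to 1 (valence 3) → 2 H
  atom 2: aromatic c, 3 neighbours → 0 H
  atom 3: aromatic c, 2 neighbours → 1 H
  atom 4: aromatic c, 2 neighbours → 1 H
  atom 5: aromatic c, 3 neighbours → 0 H
  atom 6: aromatic c, 2 neighbours → 1 H
  atom 7: aromatic c, 2 neighbours → 1 H
  atom 8: aromatic c, 3 neighbours → 0 H
  atom 9: aromatic c, 2 neighbours → 1 H
  atom 10: aromatic c, 2 neighbours → 1 H
  atom 11: aromatic c, 2 neighbours → 1 H
  atom 12: aromatic c, 2 neighbours → 1 H
  atom 13: aromatic c, 2 neighbours → 1 H
Total hydrogens: 11.

11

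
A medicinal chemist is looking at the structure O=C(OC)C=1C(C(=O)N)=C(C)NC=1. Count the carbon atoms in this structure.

8

Count every carbon token in the SMILES (each C, including those in ring-closure positions and inside branches).
Carbon count: 8.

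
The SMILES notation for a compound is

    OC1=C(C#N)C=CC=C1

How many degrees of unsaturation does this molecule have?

Degree of unsaturation = (number of rings) + (number of π bonds).
Ring closures in the SMILES: 1.
π bonds: 3 double bonds (each 1 DoU), 1 triple bond (each 2 DoU) → 5 DoU from unsaturation.
Total DoU = 1 + 5 = 6.

6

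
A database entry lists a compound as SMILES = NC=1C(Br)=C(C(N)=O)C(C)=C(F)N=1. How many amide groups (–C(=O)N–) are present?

The amide motif appears at heavy-atom position 6 in the SMILES.
Other groups present: 1 primary amine.
Amide count: 1.

1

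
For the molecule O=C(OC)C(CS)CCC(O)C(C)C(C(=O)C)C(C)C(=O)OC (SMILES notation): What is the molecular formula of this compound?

Walk through each heavy atom and fill implicit hydrogens from standard valence (C 4, N 3, O 2, S 2, halogen 1):
  atom 1: O, bond orders sum to 2 (valence 2) → 0 H
  atom 2: C, bond orders sum to 4 (valence 4) → 0 H
  atom 3: O, bond orders sum to 2 (valence 2) → 0 H
  atom 4: C, bond orders sum to 1 (valence 4) → 3 H
  atom 5: C, bond orders sum to 3 (valence 4) → 1 H
  atom 6: C, bond orders sum to 2 (valence 4) → 2 H
  atom 7: S, bond orders sum to 1 (valence 2) → 1 H
  atom 8: C, bond orders sum to 2 (valence 4) → 2 H
  atom 9: C, bond orders sum to 2 (valence 4) → 2 H
  atom 10: C, bond orders sum to 3 (valence 4) → 1 H
  atom 11: O, bond orders sum to 1 (valence 2) → 1 H
  atom 12: C, bond orders sum to 3 (valence 4) → 1 H
  atom 13: C, bond orders sum to 1 (valence 4) → 3 H
  atom 14: C, bond orders sum to 3 (valence 4) → 1 H
  atom 15: C, bond orders sum to 4 (valence 4) → 0 H
  atom 16: O, bond orders sum to 2 (valence 2) → 0 H
  atom 17: C, bond orders sum to 1 (valence 4) → 3 H
  atom 18: C, bond orders sum to 3 (valence 4) → 1 H
  atom 19: C, bond orders sum to 1 (valence 4) → 3 H
  atom 20: C, bond orders sum to 4 (valence 4) → 0 H
  atom 21: O, bond orders sum to 2 (valence 2) → 0 H
  atom 22: O, bond orders sum to 2 (valence 2) → 0 H
  atom 23: C, bond orders sum to 1 (valence 4) → 3 H
Totals → C:16, H:28, O:6, S:1.

C16H28O6S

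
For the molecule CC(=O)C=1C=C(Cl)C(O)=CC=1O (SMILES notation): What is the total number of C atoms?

Count every carbon token in the SMILES (each C, including those in ring-closure positions and inside branches).
Carbon count: 8.

8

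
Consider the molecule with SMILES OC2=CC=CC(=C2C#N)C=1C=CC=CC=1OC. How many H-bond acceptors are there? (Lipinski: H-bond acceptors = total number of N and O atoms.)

N atoms: 1; O atoms: 2.
Lipinski HBA = 1 + 2 = 3.

3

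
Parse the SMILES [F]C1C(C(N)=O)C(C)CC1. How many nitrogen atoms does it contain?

1

Scan the SMILES for N atoms (remember two-letter symbols like Cl and Br are single atoms).
Nitrogen count: 1.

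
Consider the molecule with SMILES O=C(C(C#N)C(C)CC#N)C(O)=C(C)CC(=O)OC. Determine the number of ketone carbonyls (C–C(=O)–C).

The ketone motif appears at heavy-atom position 2 in the SMILES.
Other groups present: 1 alkene, 1 ester, 1 hydroxyl, 2 nitrile.
Ketone count: 1.

1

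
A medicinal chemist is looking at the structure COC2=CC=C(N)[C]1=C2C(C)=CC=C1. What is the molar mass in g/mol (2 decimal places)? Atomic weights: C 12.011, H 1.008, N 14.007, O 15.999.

187.24 g/mol

First, the molecular formula is C12H13NO (counting implicit H from valence).
  C: 12 × 12.011 = 144.132
  H: 13 × 1.008 = 13.104
  N: 1 × 14.007 = 14.007
  O: 1 × 15.999 = 15.999
Sum: 12×12.011 + 13×1.008 + 1×14.007 + 1×15.999 = 187.242 → 187.24 g/mol.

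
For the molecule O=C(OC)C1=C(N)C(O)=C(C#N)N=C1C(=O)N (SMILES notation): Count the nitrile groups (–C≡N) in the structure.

The nitrile motif appears at heavy-atom position 11 in the SMILES.
Other groups present: 1 amide, 1 ester, 1 hydroxyl, 1 primary amine.
Nitrile count: 1.

1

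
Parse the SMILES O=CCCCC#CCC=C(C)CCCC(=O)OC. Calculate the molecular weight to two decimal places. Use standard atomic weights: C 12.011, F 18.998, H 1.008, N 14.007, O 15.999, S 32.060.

250.34 g/mol

First, the molecular formula is C15H22O3 (counting implicit H from valence).
  C: 15 × 12.011 = 180.165
  H: 22 × 1.008 = 22.176
  O: 3 × 15.999 = 47.997
Sum: 15×12.011 + 22×1.008 + 3×15.999 = 250.338 → 250.34 g/mol.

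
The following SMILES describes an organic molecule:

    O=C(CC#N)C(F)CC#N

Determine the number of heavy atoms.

Every atom symbol written in the SMILES (organic subset) is one heavy atom; implicit H are not written.
Heavy atoms by element → C:6, F:1, N:2, O:1.
Total: 10.

10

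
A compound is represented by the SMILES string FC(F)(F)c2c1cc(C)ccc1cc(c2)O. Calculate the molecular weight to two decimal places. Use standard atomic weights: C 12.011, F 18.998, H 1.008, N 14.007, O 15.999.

226.20 g/mol

First, the molecular formula is C12H9F3O (counting implicit H from valence).
  C: 12 × 12.011 = 144.132
  F: 3 × 18.998 = 56.994
  H: 9 × 1.008 = 9.072
  O: 1 × 15.999 = 15.999
Sum: 12×12.011 + 3×18.998 + 9×1.008 + 1×15.999 = 226.197 → 226.20 g/mol.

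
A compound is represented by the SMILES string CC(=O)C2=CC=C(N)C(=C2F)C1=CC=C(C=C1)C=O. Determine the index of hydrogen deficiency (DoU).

10

Molecular formula: C15H12FNO2.
DoU = (2C + 2 + N − H − X) / 2, where X is the halogen count and O/S are ignored.
    = (2·15 + 2 + 1 − 12 − 1) / 2 = 20 / 2 = 10.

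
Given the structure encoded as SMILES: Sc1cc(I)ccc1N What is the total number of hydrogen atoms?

Walk through each heavy atom and fill implicit hydrogens from standard valence (C 4, N 3, O 2, S 2, halogen 1); for lowercase aromatic atoms, an aromatic c carries 1 H when it has two neighbours and 0 H with three, and aromatic n carries 0 H:
  atom 1: S, bond orders sum to 1 (valence 2) → 1 H
  atom 2: aromatic c, 3 neighbours → 0 H
  atom 3: aromatic c, 2 neighbours → 1 H
  atom 4: aromatic c, 3 neighbours → 0 H
  atom 5: I (halogen, monovalent) → 0 H
  atom 6: aromatic c, 2 neighbours → 1 H
  atom 7: aromatic c, 2 neighbours → 1 H
  atom 8: aromatic c, 3 neighbours → 0 H
  atom 9: N, bond orders sum to 1 (valence 3) → 2 H
Total hydrogens: 6.

6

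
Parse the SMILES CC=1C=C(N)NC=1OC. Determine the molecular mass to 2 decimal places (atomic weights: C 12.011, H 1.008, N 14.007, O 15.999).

126.16 g/mol

First, the molecular formula is C6H10N2O (counting implicit H from valence).
  C: 6 × 12.011 = 72.066
  H: 10 × 1.008 = 10.080
  N: 2 × 14.007 = 28.014
  O: 1 × 15.999 = 15.999
Sum: 6×12.011 + 10×1.008 + 2×14.007 + 1×15.999 = 126.159 → 126.16 g/mol.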